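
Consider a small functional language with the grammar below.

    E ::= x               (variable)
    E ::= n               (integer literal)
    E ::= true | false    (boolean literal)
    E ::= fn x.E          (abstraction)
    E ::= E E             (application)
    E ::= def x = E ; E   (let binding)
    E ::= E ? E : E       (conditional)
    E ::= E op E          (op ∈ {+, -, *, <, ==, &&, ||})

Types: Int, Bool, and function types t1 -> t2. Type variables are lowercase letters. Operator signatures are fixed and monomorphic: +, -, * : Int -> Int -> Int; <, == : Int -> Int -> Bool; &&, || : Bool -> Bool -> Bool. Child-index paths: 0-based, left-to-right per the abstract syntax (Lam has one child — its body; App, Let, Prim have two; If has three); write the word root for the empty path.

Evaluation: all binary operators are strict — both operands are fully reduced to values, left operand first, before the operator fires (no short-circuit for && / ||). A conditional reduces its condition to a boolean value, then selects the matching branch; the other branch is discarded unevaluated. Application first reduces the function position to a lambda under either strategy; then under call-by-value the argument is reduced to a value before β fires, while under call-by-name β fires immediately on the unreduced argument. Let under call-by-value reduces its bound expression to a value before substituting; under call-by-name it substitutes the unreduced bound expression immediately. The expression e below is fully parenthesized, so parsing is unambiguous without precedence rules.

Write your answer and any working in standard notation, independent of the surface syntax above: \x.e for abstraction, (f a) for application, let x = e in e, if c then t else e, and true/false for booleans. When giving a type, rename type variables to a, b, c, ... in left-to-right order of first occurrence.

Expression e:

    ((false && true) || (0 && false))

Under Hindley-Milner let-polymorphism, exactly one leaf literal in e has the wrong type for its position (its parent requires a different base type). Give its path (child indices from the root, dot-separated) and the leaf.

Answer: 1.0 : 0

Derivation:
  unify Bool ~ Bool
  unify Bool ~ Bool
  unify Bool ~ Bool
  unify Int ~ Bool
  FAIL: mismatch Int ~ Bool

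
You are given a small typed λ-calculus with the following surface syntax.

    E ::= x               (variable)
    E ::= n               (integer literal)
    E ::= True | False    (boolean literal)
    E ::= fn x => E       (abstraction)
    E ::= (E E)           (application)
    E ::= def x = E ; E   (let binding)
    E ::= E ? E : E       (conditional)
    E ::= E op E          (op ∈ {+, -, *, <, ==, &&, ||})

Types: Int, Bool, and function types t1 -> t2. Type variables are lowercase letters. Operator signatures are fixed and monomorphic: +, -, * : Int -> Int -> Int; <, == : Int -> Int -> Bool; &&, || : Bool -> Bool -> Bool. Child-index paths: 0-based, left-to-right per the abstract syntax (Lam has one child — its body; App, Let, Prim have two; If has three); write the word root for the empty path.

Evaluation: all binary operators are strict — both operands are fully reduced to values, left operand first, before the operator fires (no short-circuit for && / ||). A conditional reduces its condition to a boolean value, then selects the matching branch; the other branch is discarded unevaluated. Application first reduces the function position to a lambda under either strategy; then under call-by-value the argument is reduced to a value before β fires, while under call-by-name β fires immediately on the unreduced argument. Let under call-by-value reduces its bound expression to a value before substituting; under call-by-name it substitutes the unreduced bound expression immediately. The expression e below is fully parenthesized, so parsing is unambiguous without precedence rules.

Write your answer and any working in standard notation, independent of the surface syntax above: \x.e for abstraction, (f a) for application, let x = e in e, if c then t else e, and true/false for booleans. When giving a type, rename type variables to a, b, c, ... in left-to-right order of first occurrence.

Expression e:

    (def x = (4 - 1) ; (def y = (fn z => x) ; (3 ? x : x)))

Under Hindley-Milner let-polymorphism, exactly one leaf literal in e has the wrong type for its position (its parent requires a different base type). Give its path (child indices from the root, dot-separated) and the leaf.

Answer: 1.1.0 : 3

Trace:
  unify Int ~ Int
  unify Int ~ Int
let x : Int
x : Int
\z._ : a -> Int
let y : forall. a -> Int
  unify Int ~ Bool
  FAIL: mismatch Int ~ Bool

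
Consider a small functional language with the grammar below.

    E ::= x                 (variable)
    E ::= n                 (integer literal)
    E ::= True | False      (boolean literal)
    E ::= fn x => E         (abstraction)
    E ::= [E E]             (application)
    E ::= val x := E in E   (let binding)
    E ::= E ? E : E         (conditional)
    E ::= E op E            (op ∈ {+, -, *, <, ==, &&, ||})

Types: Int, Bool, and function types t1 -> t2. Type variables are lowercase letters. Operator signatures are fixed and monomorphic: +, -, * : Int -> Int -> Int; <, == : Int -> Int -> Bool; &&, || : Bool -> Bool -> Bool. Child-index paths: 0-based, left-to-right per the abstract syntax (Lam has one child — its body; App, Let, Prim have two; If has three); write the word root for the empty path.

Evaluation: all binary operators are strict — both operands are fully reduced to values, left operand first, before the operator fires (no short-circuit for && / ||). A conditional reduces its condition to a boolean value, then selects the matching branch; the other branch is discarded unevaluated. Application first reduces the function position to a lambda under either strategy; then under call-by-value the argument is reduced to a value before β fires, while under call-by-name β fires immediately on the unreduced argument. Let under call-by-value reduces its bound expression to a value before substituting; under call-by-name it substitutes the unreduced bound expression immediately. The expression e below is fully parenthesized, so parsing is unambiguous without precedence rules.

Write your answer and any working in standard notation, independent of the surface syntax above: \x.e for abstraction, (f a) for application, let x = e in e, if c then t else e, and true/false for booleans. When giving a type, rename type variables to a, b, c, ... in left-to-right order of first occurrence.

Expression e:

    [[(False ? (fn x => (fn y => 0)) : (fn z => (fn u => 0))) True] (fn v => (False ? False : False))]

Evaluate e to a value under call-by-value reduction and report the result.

Answer: 0

Working:
step 0: (((if false then (\x.(\y.0)) else (\z.(\u.0))) true) (\v.(if false then false else false)))
step 1: [if@0.0] (((\z.(\u.0)) true) (\v.(if false then false else false)))
step 2: [beta@0] ((\u.0) (\v.(if false then false else false)))
step 3: [beta@root] 0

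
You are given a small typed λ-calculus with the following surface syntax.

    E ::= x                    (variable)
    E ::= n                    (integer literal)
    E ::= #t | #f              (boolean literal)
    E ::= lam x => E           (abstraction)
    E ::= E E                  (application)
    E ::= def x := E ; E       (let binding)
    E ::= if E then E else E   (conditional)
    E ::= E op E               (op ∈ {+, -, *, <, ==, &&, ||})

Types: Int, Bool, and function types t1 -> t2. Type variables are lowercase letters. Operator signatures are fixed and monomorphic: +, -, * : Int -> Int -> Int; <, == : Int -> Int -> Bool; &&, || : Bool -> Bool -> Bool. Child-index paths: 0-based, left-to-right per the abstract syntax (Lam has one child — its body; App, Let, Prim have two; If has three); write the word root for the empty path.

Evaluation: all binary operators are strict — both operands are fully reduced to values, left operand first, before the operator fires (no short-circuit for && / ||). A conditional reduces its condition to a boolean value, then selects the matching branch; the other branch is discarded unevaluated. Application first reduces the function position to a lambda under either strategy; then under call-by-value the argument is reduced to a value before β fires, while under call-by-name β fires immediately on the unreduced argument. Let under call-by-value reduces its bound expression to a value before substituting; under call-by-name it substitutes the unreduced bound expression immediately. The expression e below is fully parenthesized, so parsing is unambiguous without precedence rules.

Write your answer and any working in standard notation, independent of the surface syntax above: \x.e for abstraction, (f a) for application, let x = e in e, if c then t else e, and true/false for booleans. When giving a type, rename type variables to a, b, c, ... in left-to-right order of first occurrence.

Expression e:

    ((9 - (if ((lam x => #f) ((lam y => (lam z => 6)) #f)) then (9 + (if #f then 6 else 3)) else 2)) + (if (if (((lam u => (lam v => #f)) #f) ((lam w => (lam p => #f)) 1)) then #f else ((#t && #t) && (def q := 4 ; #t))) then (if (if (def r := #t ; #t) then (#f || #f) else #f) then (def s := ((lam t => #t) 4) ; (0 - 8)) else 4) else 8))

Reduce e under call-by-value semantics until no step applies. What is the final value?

Answer: 11

Trace:
step 0: ((9 - (if ((\x.false) ((\y.(\z.6)) false)) then (9 + (if false then 6 else 3)) else 2)) + (if (if (((\u.(\v.false)) false) ((\w.(\p.false)) 1)) then false else ((true && true) && (let q = 4 in true))) then (if (if (let r = true in true) then (false || false) else false) then (let s = ((\t.true) 4) in (0 - 8)) else 4) else 8))
step 1: [beta@0.1.0.1] ((9 - (if ((\x.false) (\z.6)) then (9 + (if false then 6 else 3)) else 2)) + (if (if (((\u.(\v.false)) false) ((\w.(\p.false)) 1)) then false else ((true && true) && (let q = 4 in true))) then (if (if (let r = true in true) then (false || false) else false) then (let s = ((\t.true) 4) in (0 - 8)) else 4) else 8))
step 2: [beta@0.1.0] ((9 - (if false then (9 + (if false then 6 else 3)) else 2)) + (if (if (((\u.(\v.false)) false) ((\w.(\p.false)) 1)) then false else ((true && true) && (let q = 4 in true))) then (if (if (let r = true in true) then (false || false) else false) then (let s = ((\t.true) 4) in (0 - 8)) else 4) else 8))
step 3: [if@0.1] ((9 - 2) + (if (if (((\u.(\v.false)) false) ((\w.(\p.false)) 1)) then false else ((true && true) && (let q = 4 in true))) then (if (if (let r = true in true) then (false || false) else false) then (let s = ((\t.true) 4) in (0 - 8)) else 4) else 8))
step 4: [delta@0] (7 + (if (if (((\u.(\v.false)) false) ((\w.(\p.false)) 1)) then false else ((true && true) && (let q = 4 in true))) then (if (if (let r = true in true) then (false || false) else false) then (let s = ((\t.true) 4) in (0 - 8)) else 4) else 8))
step 5: [beta@1.0.0.0] (7 + (if (if ((\v.false) ((\w.(\p.false)) 1)) then false else ((true && true) && (let q = 4 in true))) then (if (if (let r = true in true) then (false || false) else false) then (let s = ((\t.true) 4) in (0 - 8)) else 4) else 8))
step 6: [beta@1.0.0.1] (7 + (if (if ((\v.false) (\p.false)) then false else ((true && true) && (let q = 4 in true))) then (if (if (let r = true in true) then (false || false) else false) then (let s = ((\t.true) 4) in (0 - 8)) else 4) else 8))
step 7: [beta@1.0.0] (7 + (if (if false then false else ((true && true) && (let q = 4 in true))) then (if (if (let r = true in true) then (false || false) else false) then (let s = ((\t.true) 4) in (0 - 8)) else 4) else 8))
step 8: [if@1.0] (7 + (if ((true && true) && (let q = 4 in true)) then (if (if (let r = true in true) then (false || false) else false) then (let s = ((\t.true) 4) in (0 - 8)) else 4) else 8))
step 9: [delta@1.0.0] (7 + (if (true && (let q = 4 in true)) then (if (if (let r = true in true) then (false || false) else false) then (let s = ((\t.true) 4) in (0 - 8)) else 4) else 8))
step 10: [let@1.0.1] (7 + (if (true && true) then (if (if (let r = true in true) then (false || false) else false) then (let s = ((\t.true) 4) in (0 - 8)) else 4) else 8))
step 11: [delta@1.0] (7 + (if true then (if (if (let r = true in true) then (false || false) else false) then (let s = ((\t.true) 4) in (0 - 8)) else 4) else 8))
step 12: [if@1] (7 + (if (if (let r = true in true) then (false || false) else false) then (let s = ((\t.true) 4) in (0 - 8)) else 4))
step 13: [let@1.0.0] (7 + (if (if true then (false || false) else false) then (let s = ((\t.true) 4) in (0 - 8)) else 4))
step 14: [if@1.0] (7 + (if (false || false) then (let s = ((\t.true) 4) in (0 - 8)) else 4))
step 15: [delta@1.0] (7 + (if false then (let s = ((\t.true) 4) in (0 - 8)) else 4))
step 16: [if@1] (7 + 4)
step 17: [delta@root] 11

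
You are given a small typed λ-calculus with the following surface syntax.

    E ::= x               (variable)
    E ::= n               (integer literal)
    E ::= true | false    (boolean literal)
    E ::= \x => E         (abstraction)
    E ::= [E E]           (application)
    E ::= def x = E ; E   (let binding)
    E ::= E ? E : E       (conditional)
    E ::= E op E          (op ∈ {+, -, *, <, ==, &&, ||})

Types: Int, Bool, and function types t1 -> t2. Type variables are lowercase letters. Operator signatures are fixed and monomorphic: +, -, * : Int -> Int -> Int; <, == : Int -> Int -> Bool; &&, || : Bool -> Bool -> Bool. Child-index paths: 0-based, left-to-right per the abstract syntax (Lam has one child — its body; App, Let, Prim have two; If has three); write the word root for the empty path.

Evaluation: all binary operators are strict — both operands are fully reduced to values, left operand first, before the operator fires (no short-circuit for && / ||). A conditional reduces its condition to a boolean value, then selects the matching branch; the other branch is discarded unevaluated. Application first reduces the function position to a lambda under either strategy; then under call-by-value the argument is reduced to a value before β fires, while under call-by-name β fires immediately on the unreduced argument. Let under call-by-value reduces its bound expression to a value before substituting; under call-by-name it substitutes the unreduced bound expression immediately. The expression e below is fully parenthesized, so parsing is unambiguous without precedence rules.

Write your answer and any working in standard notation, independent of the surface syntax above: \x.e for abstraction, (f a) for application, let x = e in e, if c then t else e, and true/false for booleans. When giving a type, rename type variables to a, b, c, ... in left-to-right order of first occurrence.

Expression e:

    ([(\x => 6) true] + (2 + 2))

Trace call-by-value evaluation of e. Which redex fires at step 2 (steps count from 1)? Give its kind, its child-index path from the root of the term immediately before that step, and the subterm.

Answer: delta at 1 : (2 + 2)

Trace:
step 0: (((\x.6) true) + (2 + 2))
step 1: [beta@0] (6 + (2 + 2))
step 2: [delta@1] (6 + 4)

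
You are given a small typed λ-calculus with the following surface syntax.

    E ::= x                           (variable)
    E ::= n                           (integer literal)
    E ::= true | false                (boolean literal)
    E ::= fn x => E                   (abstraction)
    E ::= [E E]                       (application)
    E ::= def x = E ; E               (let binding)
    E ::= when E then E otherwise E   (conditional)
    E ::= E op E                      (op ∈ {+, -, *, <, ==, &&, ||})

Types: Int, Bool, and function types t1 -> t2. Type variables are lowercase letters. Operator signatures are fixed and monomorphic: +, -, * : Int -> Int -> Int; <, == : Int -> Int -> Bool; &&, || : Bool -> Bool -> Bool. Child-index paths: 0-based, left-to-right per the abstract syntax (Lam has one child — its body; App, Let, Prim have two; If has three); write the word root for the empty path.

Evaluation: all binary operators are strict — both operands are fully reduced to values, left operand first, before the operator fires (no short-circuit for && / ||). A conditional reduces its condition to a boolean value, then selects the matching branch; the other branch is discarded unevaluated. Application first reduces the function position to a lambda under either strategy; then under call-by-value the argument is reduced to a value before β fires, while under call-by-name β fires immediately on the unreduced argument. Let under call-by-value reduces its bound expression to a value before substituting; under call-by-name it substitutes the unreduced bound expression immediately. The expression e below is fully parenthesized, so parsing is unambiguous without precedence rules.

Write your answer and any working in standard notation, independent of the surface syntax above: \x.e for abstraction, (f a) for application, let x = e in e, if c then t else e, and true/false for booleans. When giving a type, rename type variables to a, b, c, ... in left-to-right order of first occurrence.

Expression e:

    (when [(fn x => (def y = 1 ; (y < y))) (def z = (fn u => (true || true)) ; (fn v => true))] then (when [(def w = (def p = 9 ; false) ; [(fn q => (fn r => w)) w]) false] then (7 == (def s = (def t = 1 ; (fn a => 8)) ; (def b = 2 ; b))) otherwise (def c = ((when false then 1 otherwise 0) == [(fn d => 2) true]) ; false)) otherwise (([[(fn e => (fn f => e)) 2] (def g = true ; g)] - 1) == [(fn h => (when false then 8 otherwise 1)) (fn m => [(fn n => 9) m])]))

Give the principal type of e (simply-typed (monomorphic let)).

Answer: Bool

Working:
let y : Int
y : Int
  unify Int ~ Int
y : Int
  unify Int ~ Int
\x._ : a -> Bool
  unify Bool ~ Bool
  unify Bool ~ Bool
\u._ : b -> Bool
let z : b -> Bool
\v._ : c -> Bool
  unify a -> Bool ~ (c -> Bool) -> d
  unify a ~ c -> Bool
  unify Bool ~ d
_ _ : Bool
  unify Bool ~ Bool
let p : Int
let w : Bool
w : Bool
\r._ : f -> Bool
\q._ : e -> f -> Bool
w : Bool
  unify e -> f -> Bool ~ Bool -> g
  unify e ~ Bool
  unify f -> Bool ~ g
_ _ : f -> Bool
  unify f -> Bool ~ Bool -> h
  unify f ~ Bool
  unify Bool ~ h
_ _ : Bool
  unify Bool ~ Bool
  unify Int ~ Int
let t : Int
\a._ : i -> Int
let s : i -> Int
let b : Int
b : Int
  unify Int ~ Int
  unify Bool ~ Bool
  unify Int ~ Int
  unify Int ~ Int
\d._ : j -> Int
  unify j -> Int ~ Bool -> k
  unify j ~ Bool
  unify Int ~ k
_ _ : Int
  unify Int ~ Int
let c : Bool
  unify Bool ~ Bool
e : l
\f._ : m -> l
\e._ : l -> m -> l
  unify l -> m -> l ~ Int -> n
  unify l ~ Int
  unify m -> Int ~ n
_ _ : m -> Int
let g : Bool
g : Bool
  unify m -> Int ~ Bool -> o
  unify m ~ Bool
  unify Int ~ o
_ _ : Int
  unify Int ~ Int
  unify Int ~ Int
  unify Int ~ Int
  unify Bool ~ Bool
  unify Int ~ Int
\h._ : p -> Int
\n._ : r -> Int
m : q
  unify r -> Int ~ q -> s
  unify r ~ q
  unify Int ~ s
_ _ : Int
\m._ : q -> Int
  unify p -> Int ~ (q -> Int) -> t
  unify p ~ q -> Int
  unify Int ~ t
_ _ : Int
  unify Int ~ Int
  unify Bool ~ Bool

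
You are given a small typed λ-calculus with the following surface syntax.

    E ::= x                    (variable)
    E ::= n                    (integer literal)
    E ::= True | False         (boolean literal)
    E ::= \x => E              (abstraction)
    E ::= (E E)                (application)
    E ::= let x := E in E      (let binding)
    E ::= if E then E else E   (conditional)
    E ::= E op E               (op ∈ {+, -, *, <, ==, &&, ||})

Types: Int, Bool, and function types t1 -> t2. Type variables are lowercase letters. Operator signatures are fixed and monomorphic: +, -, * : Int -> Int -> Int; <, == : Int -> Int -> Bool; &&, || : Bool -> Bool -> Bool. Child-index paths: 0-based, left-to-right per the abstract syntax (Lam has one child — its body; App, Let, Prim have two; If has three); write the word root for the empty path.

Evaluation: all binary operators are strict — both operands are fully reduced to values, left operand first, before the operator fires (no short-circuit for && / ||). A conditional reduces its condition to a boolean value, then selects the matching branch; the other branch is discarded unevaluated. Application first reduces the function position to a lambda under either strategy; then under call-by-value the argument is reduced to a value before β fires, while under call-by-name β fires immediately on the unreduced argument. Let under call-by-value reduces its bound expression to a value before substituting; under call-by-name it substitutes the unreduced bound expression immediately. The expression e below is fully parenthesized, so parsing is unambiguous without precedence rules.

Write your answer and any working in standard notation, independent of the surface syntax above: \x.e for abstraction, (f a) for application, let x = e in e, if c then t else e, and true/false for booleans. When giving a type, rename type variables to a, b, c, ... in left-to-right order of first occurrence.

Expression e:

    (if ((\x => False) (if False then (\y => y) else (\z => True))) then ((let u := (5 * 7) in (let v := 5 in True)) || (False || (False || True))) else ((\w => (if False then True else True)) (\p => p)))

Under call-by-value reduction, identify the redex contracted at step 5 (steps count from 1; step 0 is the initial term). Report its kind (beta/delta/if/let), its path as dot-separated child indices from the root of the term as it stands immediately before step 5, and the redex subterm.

Derivation:
step 0: (if ((\x.false) (if false then (\y.y) else (\z.true))) then ((let u = (5 * 7) in (let v = 5 in true)) || (false || (false || true))) else ((\w.(if false then true else true)) (\p.p)))
step 1: [if@0.1] (if ((\x.false) (\z.true)) then ((let u = (5 * 7) in (let v = 5 in true)) || (false || (false || true))) else ((\w.(if false then true else true)) (\p.p)))
step 2: [beta@0] (if false then ((let u = (5 * 7) in (let v = 5 in true)) || (false || (false || true))) else ((\w.(if false then true else true)) (\p.p)))
step 3: [if@root] ((\w.(if false then true else true)) (\p.p))
step 4: [beta@root] (if false then true else true)
step 5: [if@root] true

Answer: if at root : (if false then true else true)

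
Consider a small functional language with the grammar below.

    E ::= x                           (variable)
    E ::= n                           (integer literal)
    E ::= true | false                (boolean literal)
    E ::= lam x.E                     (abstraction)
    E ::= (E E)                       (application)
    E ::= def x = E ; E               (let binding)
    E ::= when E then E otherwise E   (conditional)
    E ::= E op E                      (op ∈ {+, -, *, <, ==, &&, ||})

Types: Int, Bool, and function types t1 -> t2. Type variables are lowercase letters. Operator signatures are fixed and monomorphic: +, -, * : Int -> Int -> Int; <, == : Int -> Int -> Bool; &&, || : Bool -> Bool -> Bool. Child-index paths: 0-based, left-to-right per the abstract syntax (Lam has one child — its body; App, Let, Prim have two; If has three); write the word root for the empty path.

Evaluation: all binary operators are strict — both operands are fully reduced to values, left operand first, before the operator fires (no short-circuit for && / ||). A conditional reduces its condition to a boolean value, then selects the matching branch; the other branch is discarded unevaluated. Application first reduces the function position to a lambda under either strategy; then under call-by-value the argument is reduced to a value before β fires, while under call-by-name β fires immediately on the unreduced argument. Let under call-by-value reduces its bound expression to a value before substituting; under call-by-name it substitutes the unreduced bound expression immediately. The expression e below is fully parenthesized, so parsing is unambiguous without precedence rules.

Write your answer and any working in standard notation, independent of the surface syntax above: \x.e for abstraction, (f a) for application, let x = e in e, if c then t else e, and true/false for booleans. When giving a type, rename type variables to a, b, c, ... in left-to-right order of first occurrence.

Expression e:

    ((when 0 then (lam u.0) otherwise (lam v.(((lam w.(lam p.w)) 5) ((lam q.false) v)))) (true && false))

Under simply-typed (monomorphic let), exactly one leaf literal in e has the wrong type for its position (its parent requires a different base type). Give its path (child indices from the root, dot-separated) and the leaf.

Trace:
  unify Int ~ Bool
  FAIL: mismatch Int ~ Bool

Answer: 0.0 : 0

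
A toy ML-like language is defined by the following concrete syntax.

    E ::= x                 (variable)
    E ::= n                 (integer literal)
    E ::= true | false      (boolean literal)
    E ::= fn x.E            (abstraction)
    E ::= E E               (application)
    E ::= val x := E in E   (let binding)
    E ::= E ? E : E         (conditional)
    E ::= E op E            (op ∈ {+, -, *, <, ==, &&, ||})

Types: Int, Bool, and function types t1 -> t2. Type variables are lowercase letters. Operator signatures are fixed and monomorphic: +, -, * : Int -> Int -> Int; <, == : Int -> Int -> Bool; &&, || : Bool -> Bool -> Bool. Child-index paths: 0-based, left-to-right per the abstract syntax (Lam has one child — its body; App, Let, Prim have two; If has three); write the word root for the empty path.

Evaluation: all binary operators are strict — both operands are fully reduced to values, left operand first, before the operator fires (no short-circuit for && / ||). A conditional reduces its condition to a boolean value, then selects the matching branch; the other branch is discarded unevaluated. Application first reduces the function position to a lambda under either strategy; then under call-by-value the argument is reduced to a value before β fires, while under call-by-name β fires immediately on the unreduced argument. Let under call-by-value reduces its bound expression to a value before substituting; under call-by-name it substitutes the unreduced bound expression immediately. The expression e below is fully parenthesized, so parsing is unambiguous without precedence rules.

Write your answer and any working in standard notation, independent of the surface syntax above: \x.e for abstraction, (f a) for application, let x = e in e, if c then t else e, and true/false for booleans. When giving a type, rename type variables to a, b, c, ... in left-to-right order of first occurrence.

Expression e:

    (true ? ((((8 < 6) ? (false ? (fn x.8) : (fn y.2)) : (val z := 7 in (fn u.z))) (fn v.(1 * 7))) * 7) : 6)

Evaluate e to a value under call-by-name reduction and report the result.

Derivation:
step 0: (if true then (((if (8 < 6) then (if false then (\x.8) else (\y.2)) else (let z = 7 in (\u.z))) (\v.(1 * 7))) * 7) else 6)
step 1: [if@root] (((if (8 < 6) then (if false then (\x.8) else (\y.2)) else (let z = 7 in (\u.z))) (\v.(1 * 7))) * 7)
step 2: [delta@0.0.0] (((if false then (if false then (\x.8) else (\y.2)) else (let z = 7 in (\u.z))) (\v.(1 * 7))) * 7)
step 3: [if@0.0] (((let z = 7 in (\u.z)) (\v.(1 * 7))) * 7)
step 4: [let@0.0] (((\u.7) (\v.(1 * 7))) * 7)
step 5: [beta@0] (7 * 7)
step 6: [delta@root] 49

Answer: 49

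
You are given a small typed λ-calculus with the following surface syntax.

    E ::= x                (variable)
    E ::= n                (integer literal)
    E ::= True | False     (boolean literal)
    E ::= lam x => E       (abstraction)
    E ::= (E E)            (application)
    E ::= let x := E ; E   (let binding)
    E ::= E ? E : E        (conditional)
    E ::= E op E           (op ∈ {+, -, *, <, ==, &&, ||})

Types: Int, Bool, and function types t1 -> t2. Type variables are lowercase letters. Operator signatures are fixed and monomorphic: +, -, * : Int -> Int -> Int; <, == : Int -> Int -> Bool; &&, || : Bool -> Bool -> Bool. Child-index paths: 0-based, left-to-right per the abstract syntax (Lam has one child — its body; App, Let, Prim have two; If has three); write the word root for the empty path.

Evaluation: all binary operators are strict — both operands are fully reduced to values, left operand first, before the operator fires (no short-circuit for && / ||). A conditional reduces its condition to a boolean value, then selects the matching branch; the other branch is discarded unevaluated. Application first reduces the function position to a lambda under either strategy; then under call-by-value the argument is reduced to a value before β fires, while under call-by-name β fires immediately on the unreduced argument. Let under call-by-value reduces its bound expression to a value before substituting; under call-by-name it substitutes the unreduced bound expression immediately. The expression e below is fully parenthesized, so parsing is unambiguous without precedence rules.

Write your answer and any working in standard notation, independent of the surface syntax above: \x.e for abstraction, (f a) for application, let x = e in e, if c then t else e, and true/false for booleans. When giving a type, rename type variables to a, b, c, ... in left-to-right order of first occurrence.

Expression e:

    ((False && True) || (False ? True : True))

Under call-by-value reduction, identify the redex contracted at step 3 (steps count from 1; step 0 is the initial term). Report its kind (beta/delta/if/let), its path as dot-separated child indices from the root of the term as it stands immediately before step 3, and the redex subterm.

Working:
step 0: ((false && true) || (if false then true else true))
step 1: [delta@0] (false || (if false then true else true))
step 2: [if@1] (false || true)
step 3: [delta@root] true

Answer: delta at root : (false || true)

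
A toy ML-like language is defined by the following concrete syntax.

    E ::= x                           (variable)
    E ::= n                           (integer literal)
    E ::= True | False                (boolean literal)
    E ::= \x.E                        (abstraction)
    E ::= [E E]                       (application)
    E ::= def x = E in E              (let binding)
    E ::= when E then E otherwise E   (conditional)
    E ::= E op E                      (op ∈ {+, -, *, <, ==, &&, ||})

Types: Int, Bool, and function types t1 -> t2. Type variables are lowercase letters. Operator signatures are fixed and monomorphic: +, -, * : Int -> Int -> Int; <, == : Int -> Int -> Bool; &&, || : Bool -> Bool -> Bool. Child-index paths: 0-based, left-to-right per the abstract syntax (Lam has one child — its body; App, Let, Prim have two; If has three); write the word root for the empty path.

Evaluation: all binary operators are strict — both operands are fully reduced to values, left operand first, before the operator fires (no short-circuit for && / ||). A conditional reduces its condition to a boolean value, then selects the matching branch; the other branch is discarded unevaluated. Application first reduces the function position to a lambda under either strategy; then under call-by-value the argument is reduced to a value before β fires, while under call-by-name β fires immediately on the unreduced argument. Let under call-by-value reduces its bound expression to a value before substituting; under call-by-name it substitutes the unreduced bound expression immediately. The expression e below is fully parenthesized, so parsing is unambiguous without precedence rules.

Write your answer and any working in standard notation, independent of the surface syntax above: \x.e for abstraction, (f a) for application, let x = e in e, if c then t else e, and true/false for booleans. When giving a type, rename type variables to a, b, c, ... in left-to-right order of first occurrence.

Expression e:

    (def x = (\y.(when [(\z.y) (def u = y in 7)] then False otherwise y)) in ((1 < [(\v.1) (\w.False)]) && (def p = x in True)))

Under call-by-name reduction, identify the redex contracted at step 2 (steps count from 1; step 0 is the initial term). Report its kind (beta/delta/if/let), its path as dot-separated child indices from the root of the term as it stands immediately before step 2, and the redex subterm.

Answer: beta at 0.1 : ((\v.1) (\w.false))

Trace:
step 0: (let x = (\y.(if ((\z.y) (let u = y in 7)) then false else y)) in ((1 < ((\v.1) (\w.false))) && (let p = x in true)))
step 1: [let@root] ((1 < ((\v.1) (\w.false))) && (let p = (\y.(if ((\z.y) (let u = y in 7)) then false else y)) in true))
step 2: [beta@0.1] ((1 < 1) && (let p = (\y.(if ((\z.y) (let u = y in 7)) then false else y)) in true))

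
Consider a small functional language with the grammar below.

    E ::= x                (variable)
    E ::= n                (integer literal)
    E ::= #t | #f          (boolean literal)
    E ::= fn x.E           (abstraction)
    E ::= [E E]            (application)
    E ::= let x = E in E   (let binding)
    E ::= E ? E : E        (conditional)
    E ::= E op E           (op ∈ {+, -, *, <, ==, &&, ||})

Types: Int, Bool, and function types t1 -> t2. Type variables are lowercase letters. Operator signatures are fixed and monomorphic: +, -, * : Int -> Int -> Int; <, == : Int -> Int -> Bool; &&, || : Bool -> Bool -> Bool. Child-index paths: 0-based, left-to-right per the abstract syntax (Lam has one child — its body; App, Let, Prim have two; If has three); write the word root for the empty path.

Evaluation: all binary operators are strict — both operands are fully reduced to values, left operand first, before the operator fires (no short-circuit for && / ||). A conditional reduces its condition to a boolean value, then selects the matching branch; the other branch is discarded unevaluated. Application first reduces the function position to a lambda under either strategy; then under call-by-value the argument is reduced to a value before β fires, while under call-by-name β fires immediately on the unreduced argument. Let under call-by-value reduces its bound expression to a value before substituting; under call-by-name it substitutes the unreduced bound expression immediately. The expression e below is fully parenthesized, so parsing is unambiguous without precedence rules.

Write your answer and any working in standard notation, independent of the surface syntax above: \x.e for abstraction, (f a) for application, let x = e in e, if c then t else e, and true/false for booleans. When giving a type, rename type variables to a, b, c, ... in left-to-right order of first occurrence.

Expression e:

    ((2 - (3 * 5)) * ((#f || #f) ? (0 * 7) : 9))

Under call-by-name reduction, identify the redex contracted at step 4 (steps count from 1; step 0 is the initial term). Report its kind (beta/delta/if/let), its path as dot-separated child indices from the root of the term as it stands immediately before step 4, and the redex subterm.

Trace:
step 0: ((2 - (3 * 5)) * (if (false || false) then (0 * 7) else 9))
step 1: [delta@0.1] ((2 - 15) * (if (false || false) then (0 * 7) else 9))
step 2: [delta@0] (-13 * (if (false || false) then (0 * 7) else 9))
step 3: [delta@1.0] (-13 * (if false then (0 * 7) else 9))
step 4: [if@1] (-13 * 9)

Answer: if at 1 : (if false then (0 * 7) else 9)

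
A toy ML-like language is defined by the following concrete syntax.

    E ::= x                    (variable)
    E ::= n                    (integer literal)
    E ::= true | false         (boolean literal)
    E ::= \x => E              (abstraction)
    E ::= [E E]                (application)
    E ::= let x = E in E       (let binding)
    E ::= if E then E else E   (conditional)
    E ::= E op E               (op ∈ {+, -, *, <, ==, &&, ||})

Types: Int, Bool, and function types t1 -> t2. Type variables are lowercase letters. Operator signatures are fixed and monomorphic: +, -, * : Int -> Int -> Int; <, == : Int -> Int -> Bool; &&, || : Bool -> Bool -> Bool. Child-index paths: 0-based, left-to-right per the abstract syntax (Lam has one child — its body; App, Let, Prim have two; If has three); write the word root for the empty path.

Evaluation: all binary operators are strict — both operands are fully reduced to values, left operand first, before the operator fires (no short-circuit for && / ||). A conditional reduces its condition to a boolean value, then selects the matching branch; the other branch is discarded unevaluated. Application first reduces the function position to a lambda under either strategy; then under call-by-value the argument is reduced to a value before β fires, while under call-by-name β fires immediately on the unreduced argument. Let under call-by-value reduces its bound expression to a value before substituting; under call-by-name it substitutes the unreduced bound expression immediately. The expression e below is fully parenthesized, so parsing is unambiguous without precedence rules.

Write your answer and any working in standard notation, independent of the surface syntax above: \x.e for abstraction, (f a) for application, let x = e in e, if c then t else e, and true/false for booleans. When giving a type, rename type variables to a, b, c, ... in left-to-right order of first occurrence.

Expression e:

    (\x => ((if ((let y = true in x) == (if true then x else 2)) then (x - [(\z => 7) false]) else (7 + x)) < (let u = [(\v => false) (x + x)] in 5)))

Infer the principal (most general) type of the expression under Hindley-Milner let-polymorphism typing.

Trace:
let y : Bool
x : a
  unify a ~ Int
  unify Bool ~ Bool
x : Int
  unify Int ~ Int
  unify Int ~ Int
  unify Bool ~ Bool
x : Int
  unify Int ~ Int
\z._ : b -> Int
  unify b -> Int ~ Bool -> c
  unify b ~ Bool
  unify Int ~ c
_ _ : Int
  unify Int ~ Int
  unify Int ~ Int
x : Int
  unify Int ~ Int
  unify Int ~ Int
  unify Int ~ Int
\v._ : d -> Bool
x : Int
  unify Int ~ Int
x : Int
  unify Int ~ Int
  unify d -> Bool ~ Int -> e
  unify d ~ Int
  unify Bool ~ e
_ _ : Bool
let u : Bool
  unify Int ~ Int
\x._ : Int -> Bool

Answer: Int -> Bool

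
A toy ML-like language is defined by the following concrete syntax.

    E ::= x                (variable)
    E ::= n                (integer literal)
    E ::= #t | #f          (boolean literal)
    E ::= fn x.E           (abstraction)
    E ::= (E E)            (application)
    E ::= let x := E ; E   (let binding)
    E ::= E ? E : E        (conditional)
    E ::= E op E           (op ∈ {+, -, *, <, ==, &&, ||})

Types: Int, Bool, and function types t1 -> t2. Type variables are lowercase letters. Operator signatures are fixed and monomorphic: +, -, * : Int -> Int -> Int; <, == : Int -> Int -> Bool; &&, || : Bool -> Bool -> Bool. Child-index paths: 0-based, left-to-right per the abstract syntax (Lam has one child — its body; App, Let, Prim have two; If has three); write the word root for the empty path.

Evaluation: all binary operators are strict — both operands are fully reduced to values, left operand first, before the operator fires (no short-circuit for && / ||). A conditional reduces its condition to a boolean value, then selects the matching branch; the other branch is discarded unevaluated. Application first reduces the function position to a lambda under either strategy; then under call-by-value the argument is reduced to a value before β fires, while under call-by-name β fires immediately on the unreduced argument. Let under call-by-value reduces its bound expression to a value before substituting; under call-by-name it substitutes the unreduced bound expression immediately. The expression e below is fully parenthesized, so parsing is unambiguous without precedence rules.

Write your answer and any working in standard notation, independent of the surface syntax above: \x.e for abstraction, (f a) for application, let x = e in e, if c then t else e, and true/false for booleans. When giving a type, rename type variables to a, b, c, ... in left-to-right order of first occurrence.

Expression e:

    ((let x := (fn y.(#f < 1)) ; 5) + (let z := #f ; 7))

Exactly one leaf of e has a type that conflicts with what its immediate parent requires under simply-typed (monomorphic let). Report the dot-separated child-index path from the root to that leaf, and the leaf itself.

Answer: 0.0.0.0 : false

Trace:
  unify Bool ~ Int
  FAIL: mismatch Bool ~ Int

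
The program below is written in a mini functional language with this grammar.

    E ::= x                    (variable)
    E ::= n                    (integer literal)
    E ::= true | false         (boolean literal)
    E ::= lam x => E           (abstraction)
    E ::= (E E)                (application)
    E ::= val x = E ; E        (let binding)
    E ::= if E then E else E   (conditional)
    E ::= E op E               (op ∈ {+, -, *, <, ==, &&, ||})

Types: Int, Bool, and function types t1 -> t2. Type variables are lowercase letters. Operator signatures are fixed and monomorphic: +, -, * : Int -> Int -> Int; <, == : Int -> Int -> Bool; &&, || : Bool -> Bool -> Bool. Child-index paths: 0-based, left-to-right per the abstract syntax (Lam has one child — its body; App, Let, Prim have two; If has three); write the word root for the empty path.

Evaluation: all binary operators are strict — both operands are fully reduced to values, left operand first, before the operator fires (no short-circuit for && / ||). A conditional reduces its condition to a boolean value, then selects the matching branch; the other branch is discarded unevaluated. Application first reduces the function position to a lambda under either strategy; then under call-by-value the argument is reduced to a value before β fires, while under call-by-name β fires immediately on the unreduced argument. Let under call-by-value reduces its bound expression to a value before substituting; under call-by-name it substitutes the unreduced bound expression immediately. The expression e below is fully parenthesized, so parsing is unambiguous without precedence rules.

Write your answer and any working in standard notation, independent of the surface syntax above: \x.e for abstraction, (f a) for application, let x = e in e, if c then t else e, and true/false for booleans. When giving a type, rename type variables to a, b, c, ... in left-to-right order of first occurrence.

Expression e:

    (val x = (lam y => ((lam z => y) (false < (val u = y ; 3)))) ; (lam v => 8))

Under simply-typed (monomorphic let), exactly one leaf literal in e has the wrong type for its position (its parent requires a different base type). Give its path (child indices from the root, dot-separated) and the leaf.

Answer: 0.0.1.0 : false

Derivation:
y : a
\z._ : b -> a
  unify Bool ~ Int
  FAIL: mismatch Bool ~ Int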